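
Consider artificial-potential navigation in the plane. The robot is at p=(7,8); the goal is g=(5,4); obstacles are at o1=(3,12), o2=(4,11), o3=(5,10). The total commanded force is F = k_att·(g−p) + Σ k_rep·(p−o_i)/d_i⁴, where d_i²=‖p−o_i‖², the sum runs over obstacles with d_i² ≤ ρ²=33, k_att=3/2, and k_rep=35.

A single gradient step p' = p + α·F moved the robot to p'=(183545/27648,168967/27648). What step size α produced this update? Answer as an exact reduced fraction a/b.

F_att = 3/2·(g−p) = 3/2·(-2,-4) = (-3.0000,-6.0000)
o1: d²=32 ≤ ρ²=33; F_rep = 35·(4,-4)/32² = (0.1367,-0.1367)
o2: d²=18 ≤ ρ²=33; F_rep = 35·(3,-3)/18² = (0.3241,-0.3241)
o3: d²=8 ≤ ρ²=33; F_rep = 35·(2,-2)/8² = (1.0938,-1.0938)
F = F_att + ΣF_rep = (-1.4455,-7.5545)
Δp = p'−p = (-0.3614,-1.8886); α = Δx/Fx = (-9991/27648) / (-9991/6912) = 1/4
check: Δy/Fy = (-52217/27648) / (-52217/6912) = 1/4 ✓

α = 1/4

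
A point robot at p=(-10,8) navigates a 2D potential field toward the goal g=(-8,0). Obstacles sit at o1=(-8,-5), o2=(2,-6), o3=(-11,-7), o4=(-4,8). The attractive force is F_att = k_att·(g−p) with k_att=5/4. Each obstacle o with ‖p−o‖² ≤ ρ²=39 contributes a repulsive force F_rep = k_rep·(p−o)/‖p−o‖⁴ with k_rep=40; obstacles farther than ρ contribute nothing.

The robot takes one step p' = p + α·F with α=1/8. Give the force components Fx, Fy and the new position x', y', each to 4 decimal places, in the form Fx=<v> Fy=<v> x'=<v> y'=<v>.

F_att = 5/4·(g−p) = 5/4·(2,-8) = (2.5000,-10.0000)
o1: d²=173 > ρ²=39 → inactive
o2: d²=340 > ρ²=39 → inactive
o3: d²=226 > ρ²=39 → inactive
o4: d²=36 ≤ ρ²=39; F_rep = 40·(-6,0)/36² = (-0.1852,0.0000)
F = F_att + ΣF_rep = (2.3148,-10.0000)
p' = p + 1/8·F = (-9.7106,6.7500)

Fx=2.3148 Fy=-10.0000 x'=-9.7106 y'=6.7500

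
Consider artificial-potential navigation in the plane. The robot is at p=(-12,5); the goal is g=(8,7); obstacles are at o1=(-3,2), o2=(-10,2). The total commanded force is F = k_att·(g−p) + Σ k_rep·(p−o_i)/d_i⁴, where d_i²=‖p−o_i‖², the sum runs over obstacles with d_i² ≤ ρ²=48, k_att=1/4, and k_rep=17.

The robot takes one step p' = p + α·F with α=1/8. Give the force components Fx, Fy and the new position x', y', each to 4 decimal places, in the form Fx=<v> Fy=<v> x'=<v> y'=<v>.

Fx=4.7988 Fy=0.8018 x'=-11.4001 y'=5.1002

F_att = 1/4·(g−p) = 1/4·(20,2) = (5.0000,0.5000)
o1: d²=90 > ρ²=48 → inactive
o2: d²=13 ≤ ρ²=48; F_rep = 17·(-2,3)/13² = (-0.2012,0.3018)
F = F_att + ΣF_rep = (4.7988,0.8018)
p' = p + 1/8·F = (-11.4001,5.1002)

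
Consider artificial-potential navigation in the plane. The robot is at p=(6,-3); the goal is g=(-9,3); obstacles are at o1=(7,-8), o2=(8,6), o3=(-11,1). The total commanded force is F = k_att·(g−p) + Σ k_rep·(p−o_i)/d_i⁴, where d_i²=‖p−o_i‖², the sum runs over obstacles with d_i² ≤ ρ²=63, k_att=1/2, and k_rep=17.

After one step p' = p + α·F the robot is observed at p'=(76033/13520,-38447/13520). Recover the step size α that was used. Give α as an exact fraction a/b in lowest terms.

F_att = 1/2·(g−p) = 1/2·(-15,6) = (-7.5000,3.0000)
o1: d²=26 ≤ ρ²=63; F_rep = 17·(-1,5)/26² = (-0.0251,0.1257)
o2: d²=85 > ρ²=63 → inactive
o3: d²=305 > ρ²=63 → inactive
F = F_att + ΣF_rep = (-7.5251,3.1257)
Δp = p'−p = (-0.3763,0.1563); α = Δx/Fx = (-5087/13520) / (-5087/676) = 1/20
check: Δy/Fy = (2113/13520) / (2113/676) = 1/20 ✓

α = 1/20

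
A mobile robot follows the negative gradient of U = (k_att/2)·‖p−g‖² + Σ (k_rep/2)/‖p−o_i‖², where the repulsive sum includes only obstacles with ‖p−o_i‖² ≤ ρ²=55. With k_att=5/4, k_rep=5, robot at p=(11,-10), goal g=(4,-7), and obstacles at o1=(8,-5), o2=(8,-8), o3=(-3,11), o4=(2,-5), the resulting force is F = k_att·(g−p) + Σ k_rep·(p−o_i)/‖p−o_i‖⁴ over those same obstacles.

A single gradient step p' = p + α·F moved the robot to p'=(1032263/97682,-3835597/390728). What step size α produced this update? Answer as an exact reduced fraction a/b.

α = 1/20

F_att = 5/4·(g−p) = 5/4·(-7,3) = (-8.7500,3.7500)
o1: d²=34 ≤ ρ²=55; F_rep = 5·(3,-5)/34² = (0.0130,-0.0216)
o2: d²=13 ≤ ρ²=55; F_rep = 5·(3,-2)/13² = (0.0888,-0.0592)
o3: d²=637 > ρ²=55 → inactive
o4: d²=106 > ρ²=55 → inactive
F = F_att + ΣF_rep = (-8.6483,3.6692)
Δp = p'−p = (-0.4324,0.1835); α = Δx/Fx = (-42239/97682) / (-422390/48841) = 1/20
check: Δy/Fy = (71683/390728) / (358415/97682) = 1/20 ✓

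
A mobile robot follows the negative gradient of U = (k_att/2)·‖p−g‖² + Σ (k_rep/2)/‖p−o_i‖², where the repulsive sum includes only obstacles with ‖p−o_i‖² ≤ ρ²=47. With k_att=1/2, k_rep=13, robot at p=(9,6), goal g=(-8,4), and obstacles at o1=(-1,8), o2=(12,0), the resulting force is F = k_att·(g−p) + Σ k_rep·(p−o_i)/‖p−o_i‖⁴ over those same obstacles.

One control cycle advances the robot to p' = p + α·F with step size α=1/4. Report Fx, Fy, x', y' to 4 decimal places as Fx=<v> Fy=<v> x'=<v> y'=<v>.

Fx=-8.5193 Fy=-0.9615 x'=6.8702 y'=5.7596

F_att = 1/2·(g−p) = 1/2·(-17,-2) = (-8.5000,-1.0000)
o1: d²=104 > ρ²=47 → inactive
o2: d²=45 ≤ ρ²=47; F_rep = 13·(-3,6)/45² = (-0.0193,0.0385)
F = F_att + ΣF_rep = (-8.5193,-0.9615)
p' = p + 1/4·F = (6.8702,5.7596)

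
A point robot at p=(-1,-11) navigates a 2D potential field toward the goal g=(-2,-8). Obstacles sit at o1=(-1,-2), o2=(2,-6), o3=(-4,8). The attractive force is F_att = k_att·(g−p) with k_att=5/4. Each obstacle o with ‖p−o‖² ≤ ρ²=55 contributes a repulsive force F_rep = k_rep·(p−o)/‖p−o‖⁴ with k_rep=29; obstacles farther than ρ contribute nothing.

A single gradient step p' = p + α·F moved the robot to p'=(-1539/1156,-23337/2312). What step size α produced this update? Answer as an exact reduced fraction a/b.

α = 1/4

F_att = 5/4·(g−p) = 5/4·(-1,3) = (-1.2500,3.7500)
o1: d²=81 > ρ²=55 → inactive
o2: d²=34 ≤ ρ²=55; F_rep = 29·(-3,-5)/34² = (-0.0753,-0.1254)
o3: d²=370 > ρ²=55 → inactive
F = F_att + ΣF_rep = (-1.3253,3.6246)
Δp = p'−p = (-0.3313,0.9061); α = Δx/Fx = (-383/1156) / (-383/289) = 1/4
check: Δy/Fy = (2095/2312) / (2095/578) = 1/4 ✓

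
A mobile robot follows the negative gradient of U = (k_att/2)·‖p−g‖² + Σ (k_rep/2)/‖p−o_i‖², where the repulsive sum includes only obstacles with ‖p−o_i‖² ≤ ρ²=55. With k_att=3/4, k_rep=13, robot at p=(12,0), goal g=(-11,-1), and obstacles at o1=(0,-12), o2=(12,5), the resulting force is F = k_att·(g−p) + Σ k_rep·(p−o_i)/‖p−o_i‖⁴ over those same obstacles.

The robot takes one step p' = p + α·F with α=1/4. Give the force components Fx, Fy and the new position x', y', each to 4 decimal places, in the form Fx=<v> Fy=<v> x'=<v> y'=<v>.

F_att = 3/4·(g−p) = 3/4·(-23,-1) = (-17.2500,-0.7500)
o1: d²=288 > ρ²=55 → inactive
o2: d²=25 ≤ ρ²=55; F_rep = 13·(0,-5)/25² = (0.0000,-0.1040)
F = F_att + ΣF_rep = (-17.2500,-0.8540)
p' = p + 1/4·F = (7.6875,-0.2135)

Fx=-17.2500 Fy=-0.8540 x'=7.6875 y'=-0.2135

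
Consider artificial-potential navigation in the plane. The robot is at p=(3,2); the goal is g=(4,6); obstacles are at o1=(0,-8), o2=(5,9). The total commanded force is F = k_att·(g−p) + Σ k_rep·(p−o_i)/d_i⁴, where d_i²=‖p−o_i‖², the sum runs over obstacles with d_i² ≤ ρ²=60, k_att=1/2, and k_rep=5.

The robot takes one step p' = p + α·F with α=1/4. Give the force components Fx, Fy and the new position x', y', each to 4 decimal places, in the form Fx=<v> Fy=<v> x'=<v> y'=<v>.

F_att = 1/2·(g−p) = 1/2·(1,4) = (0.5000,2.0000)
o1: d²=109 > ρ²=60 → inactive
o2: d²=53 ≤ ρ²=60; F_rep = 5·(-2,-7)/53² = (-0.0036,-0.0125)
F = F_att + ΣF_rep = (0.4964,1.9875)
p' = p + 1/4·F = (3.1241,2.4969)

Fx=0.4964 Fy=1.9875 x'=3.1241 y'=2.4969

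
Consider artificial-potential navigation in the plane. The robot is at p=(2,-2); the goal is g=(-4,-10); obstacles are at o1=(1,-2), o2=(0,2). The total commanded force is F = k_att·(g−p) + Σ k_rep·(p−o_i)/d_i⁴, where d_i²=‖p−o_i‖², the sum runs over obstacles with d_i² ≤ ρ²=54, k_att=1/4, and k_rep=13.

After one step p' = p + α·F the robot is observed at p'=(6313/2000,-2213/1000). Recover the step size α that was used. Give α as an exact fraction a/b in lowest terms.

α = 1/10

F_att = 1/4·(g−p) = 1/4·(-6,-8) = (-1.5000,-2.0000)
o1: d²=1 ≤ ρ²=54; F_rep = 13·(1,0)/1² = (13.0000,0.0000)
o2: d²=20 ≤ ρ²=54; F_rep = 13·(2,-4)/20² = (0.0650,-0.1300)
F = F_att + ΣF_rep = (11.5650,-2.1300)
Δp = p'−p = (1.1565,-0.2130); α = Δx/Fx = (2313/2000) / (2313/200) = 1/10
check: Δy/Fy = (-213/1000) / (-213/100) = 1/10 ✓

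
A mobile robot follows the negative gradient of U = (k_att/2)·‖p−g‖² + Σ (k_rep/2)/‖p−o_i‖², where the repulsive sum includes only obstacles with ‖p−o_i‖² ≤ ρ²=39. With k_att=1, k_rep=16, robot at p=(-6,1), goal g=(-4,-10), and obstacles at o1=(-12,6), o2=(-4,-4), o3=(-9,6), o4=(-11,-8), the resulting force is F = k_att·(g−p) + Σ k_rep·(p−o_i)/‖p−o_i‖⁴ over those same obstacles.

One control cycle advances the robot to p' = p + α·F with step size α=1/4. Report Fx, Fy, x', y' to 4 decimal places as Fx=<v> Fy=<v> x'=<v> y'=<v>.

F_att = 1·(g−p) = 1·(2,-11) = (2.0000,-11.0000)
o1: d²=61 > ρ²=39 → inactive
o2: d²=29 ≤ ρ²=39; F_rep = 16·(-2,5)/29² = (-0.0380,0.0951)
o3: d²=34 ≤ ρ²=39; F_rep = 16·(3,-5)/34² = (0.0415,-0.0692)
o4: d²=106 > ρ²=39 → inactive
F = F_att + ΣF_rep = (2.0035,-10.9741)
p' = p + 1/4·F = (-5.4991,-1.7435)

Fx=2.0035 Fy=-10.9741 x'=-5.4991 y'=-1.7435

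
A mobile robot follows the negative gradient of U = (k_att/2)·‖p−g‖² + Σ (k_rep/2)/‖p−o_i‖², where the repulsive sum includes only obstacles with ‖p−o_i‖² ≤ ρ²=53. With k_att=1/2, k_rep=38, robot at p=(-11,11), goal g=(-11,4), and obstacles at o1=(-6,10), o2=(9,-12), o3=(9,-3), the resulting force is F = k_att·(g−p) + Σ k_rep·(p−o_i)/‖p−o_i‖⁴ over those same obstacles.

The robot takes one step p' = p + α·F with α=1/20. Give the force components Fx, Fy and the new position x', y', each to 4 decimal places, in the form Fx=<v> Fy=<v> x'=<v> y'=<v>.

Fx=-0.2811 Fy=-3.4438 x'=-11.0141 y'=10.8278

F_att = 1/2·(g−p) = 1/2·(0,-7) = (0.0000,-3.5000)
o1: d²=26 ≤ ρ²=53; F_rep = 38·(-5,1)/26² = (-0.2811,0.0562)
o2: d²=929 > ρ²=53 → inactive
o3: d²=596 > ρ²=53 → inactive
F = F_att + ΣF_rep = (-0.2811,-3.4438)
p' = p + 1/20·F = (-11.0141,10.8278)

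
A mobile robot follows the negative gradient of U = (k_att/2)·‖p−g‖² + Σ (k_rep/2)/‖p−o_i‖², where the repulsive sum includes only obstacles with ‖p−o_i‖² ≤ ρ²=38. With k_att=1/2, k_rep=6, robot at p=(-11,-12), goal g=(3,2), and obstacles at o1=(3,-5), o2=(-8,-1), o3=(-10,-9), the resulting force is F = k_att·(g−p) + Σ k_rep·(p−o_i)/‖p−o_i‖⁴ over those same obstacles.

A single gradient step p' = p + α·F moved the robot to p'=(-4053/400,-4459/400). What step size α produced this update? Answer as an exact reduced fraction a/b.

α = 1/8

F_att = 1/2·(g−p) = 1/2·(14,14) = (7.0000,7.0000)
o1: d²=245 > ρ²=38 → inactive
o2: d²=130 > ρ²=38 → inactive
o3: d²=10 ≤ ρ²=38; F_rep = 6·(-1,-3)/10² = (-0.0600,-0.1800)
F = F_att + ΣF_rep = (6.9400,6.8200)
Δp = p'−p = (0.8675,0.8525); α = Δx/Fx = (347/400) / (347/50) = 1/8
check: Δy/Fy = (341/400) / (341/50) = 1/8 ✓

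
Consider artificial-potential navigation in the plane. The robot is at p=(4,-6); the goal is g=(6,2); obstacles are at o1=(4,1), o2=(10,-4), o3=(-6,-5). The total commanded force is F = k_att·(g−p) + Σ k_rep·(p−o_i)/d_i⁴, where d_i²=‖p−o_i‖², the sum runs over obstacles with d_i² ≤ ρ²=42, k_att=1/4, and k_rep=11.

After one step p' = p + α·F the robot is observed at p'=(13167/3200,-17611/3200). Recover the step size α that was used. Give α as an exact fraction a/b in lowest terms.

F_att = 1/4·(g−p) = 1/4·(2,8) = (0.5000,2.0000)
o1: d²=49 > ρ²=42 → inactive
o2: d²=40 ≤ ρ²=42; F_rep = 11·(-6,-2)/40² = (-0.0413,-0.0138)
o3: d²=101 > ρ²=42 → inactive
F = F_att + ΣF_rep = (0.4587,1.9863)
Δp = p'−p = (0.1147,0.4966); α = Δx/Fx = (367/3200) / (367/800) = 1/4
check: Δy/Fy = (1589/3200) / (1589/800) = 1/4 ✓

α = 1/4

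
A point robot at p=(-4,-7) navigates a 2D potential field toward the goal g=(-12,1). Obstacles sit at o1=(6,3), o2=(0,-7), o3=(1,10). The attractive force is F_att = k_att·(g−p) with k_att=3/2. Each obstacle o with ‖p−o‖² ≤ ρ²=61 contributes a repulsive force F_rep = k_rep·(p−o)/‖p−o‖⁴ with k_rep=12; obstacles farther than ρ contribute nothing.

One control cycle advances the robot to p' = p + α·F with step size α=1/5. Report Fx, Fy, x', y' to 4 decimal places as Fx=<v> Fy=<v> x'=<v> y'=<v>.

Fx=-12.1875 Fy=12.0000 x'=-6.4375 y'=-4.6000

F_att = 3/2·(g−p) = 3/2·(-8,8) = (-12.0000,12.0000)
o1: d²=200 > ρ²=61 → inactive
o2: d²=16 ≤ ρ²=61; F_rep = 12·(-4,0)/16² = (-0.1875,0.0000)
o3: d²=314 > ρ²=61 → inactive
F = F_att + ΣF_rep = (-12.1875,12.0000)
p' = p + 1/5·F = (-6.4375,-4.6000)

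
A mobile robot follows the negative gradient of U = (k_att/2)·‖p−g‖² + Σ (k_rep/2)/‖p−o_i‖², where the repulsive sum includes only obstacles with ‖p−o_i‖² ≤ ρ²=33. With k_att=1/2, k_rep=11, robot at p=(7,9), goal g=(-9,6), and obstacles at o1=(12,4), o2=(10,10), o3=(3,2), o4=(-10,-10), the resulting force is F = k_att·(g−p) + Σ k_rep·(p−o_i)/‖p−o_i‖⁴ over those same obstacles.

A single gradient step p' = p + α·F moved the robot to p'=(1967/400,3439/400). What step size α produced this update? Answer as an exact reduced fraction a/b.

α = 1/4

F_att = 1/2·(g−p) = 1/2·(-16,-3) = (-8.0000,-1.5000)
o1: d²=50 > ρ²=33 → inactive
o2: d²=10 ≤ ρ²=33; F_rep = 11·(-3,-1)/10² = (-0.3300,-0.1100)
o3: d²=65 > ρ²=33 → inactive
o4: d²=650 > ρ²=33 → inactive
F = F_att + ΣF_rep = (-8.3300,-1.6100)
Δp = p'−p = (-2.0825,-0.4025); α = Δx/Fx = (-833/400) / (-833/100) = 1/4
check: Δy/Fy = (-161/400) / (-161/100) = 1/4 ✓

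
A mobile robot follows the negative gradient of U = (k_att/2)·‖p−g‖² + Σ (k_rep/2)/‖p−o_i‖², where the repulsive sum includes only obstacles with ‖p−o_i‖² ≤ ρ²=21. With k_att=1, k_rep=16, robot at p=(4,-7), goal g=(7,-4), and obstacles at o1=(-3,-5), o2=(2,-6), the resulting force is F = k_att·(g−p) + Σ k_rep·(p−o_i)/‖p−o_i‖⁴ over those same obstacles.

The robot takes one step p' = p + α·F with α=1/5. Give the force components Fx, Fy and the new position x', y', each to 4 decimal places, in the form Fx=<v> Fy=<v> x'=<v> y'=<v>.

Fx=4.2800 Fy=2.3600 x'=4.8560 y'=-6.5280

F_att = 1·(g−p) = 1·(3,3) = (3.0000,3.0000)
o1: d²=53 > ρ²=21 → inactive
o2: d²=5 ≤ ρ²=21; F_rep = 16·(2,-1)/5² = (1.2800,-0.6400)
F = F_att + ΣF_rep = (4.2800,2.3600)
p' = p + 1/5·F = (4.8560,-6.5280)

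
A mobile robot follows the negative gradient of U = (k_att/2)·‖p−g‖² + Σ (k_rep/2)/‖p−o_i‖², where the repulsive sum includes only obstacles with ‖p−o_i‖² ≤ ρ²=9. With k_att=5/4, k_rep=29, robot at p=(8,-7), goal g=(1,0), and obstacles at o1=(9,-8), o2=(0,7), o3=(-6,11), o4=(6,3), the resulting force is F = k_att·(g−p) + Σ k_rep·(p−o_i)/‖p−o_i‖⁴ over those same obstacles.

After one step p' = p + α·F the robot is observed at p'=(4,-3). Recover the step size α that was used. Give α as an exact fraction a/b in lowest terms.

α = 1/4

F_att = 5/4·(g−p) = 5/4·(-7,7) = (-8.7500,8.7500)
o1: d²=2 ≤ ρ²=9; F_rep = 29·(-1,1)/2² = (-7.2500,7.2500)
o2: d²=260 > ρ²=9 → inactive
o3: d²=520 > ρ²=9 → inactive
o4: d²=104 > ρ²=9 → inactive
F = F_att + ΣF_rep = (-16.0000,16.0000)
Δp = p'−p = (-4.0000,4.0000); α = Δx/Fx = (-4) / (-16) = 1/4
check: Δy/Fy = (4) / (16) = 1/4 ✓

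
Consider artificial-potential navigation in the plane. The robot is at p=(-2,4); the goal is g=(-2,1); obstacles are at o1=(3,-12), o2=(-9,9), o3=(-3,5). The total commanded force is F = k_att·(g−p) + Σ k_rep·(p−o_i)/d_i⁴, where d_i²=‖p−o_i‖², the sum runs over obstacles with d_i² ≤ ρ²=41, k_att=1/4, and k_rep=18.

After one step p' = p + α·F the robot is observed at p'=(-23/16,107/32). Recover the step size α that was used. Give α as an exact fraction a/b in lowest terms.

F_att = 1/4·(g−p) = 1/4·(0,-3) = (0.0000,-0.7500)
o1: d²=281 > ρ²=41 → inactive
o2: d²=74 > ρ²=41 → inactive
o3: d²=2 ≤ ρ²=41; F_rep = 18·(1,-1)/2² = (4.5000,-4.5000)
F = F_att + ΣF_rep = (4.5000,-5.2500)
Δp = p'−p = (0.5625,-0.6562); α = Δx/Fx = (9/16) / (9/2) = 1/8
check: Δy/Fy = (-21/32) / (-21/4) = 1/8 ✓

α = 1/8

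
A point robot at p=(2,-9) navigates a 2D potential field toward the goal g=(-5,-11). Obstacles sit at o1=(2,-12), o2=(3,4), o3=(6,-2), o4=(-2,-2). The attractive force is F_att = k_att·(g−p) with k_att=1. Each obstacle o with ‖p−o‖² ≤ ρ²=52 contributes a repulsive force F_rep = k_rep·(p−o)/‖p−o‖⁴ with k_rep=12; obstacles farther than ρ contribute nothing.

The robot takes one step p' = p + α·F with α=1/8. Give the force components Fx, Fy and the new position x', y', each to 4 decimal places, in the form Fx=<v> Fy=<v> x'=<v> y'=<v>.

F_att = 1·(g−p) = 1·(-7,-2) = (-7.0000,-2.0000)
o1: d²=9 ≤ ρ²=52; F_rep = 12·(0,3)/9² = (0.0000,0.4444)
o2: d²=170 > ρ²=52 → inactive
o3: d²=65 > ρ²=52 → inactive
o4: d²=65 > ρ²=52 → inactive
F = F_att + ΣF_rep = (-7.0000,-1.5556)
p' = p + 1/8·F = (1.1250,-9.1944)

Fx=-7.0000 Fy=-1.5556 x'=1.1250 y'=-9.1944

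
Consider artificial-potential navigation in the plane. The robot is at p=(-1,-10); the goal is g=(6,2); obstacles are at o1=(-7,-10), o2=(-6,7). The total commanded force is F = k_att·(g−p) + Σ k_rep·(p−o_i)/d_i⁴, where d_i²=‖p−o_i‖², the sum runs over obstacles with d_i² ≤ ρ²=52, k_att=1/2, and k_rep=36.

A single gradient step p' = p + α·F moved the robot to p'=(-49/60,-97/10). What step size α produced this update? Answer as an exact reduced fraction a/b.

F_att = 1/2·(g−p) = 1/2·(7,12) = (3.5000,6.0000)
o1: d²=36 ≤ ρ²=52; F_rep = 36·(6,0)/36² = (0.1667,0.0000)
o2: d²=314 > ρ²=52 → inactive
F = F_att + ΣF_rep = (3.6667,6.0000)
Δp = p'−p = (0.1833,0.3000); α = Δx/Fx = (11/60) / (11/3) = 1/20
check: Δy/Fy = (3/10) / (6) = 1/20 ✓

α = 1/20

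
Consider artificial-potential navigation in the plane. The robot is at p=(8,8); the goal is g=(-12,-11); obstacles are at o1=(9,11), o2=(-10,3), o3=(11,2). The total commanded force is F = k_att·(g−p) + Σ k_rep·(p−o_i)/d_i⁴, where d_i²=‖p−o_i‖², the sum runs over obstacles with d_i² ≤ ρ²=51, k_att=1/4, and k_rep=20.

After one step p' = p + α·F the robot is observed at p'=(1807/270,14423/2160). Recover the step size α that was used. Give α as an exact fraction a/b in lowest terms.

F_att = 1/4·(g−p) = 1/4·(-20,-19) = (-5.0000,-4.7500)
o1: d²=10 ≤ ρ²=51; F_rep = 20·(-1,-3)/10² = (-0.2000,-0.6000)
o2: d²=349 > ρ²=51 → inactive
o3: d²=45 ≤ ρ²=51; F_rep = 20·(-3,6)/45² = (-0.0296,0.0593)
F = F_att + ΣF_rep = (-5.2296,-5.2907)
Δp = p'−p = (-1.3074,-1.3227); α = Δx/Fx = (-353/270) / (-706/135) = 1/4
check: Δy/Fy = (-2857/2160) / (-2857/540) = 1/4 ✓

α = 1/4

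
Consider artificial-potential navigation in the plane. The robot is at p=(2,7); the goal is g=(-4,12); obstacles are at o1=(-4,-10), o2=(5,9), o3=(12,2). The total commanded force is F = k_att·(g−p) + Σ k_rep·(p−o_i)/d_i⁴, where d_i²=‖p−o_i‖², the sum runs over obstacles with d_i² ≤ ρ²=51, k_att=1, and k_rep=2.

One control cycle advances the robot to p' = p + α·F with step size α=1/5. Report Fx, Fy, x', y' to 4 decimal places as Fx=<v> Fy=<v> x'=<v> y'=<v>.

F_att = 1·(g−p) = 1·(-6,5) = (-6.0000,5.0000)
o1: d²=325 > ρ²=51 → inactive
o2: d²=13 ≤ ρ²=51; F_rep = 2·(-3,-2)/13² = (-0.0355,-0.0237)
o3: d²=125 > ρ²=51 → inactive
F = F_att + ΣF_rep = (-6.0355,4.9763)
p' = p + 1/5·F = (0.7929,7.9953)

Fx=-6.0355 Fy=4.9763 x'=0.7929 y'=7.9953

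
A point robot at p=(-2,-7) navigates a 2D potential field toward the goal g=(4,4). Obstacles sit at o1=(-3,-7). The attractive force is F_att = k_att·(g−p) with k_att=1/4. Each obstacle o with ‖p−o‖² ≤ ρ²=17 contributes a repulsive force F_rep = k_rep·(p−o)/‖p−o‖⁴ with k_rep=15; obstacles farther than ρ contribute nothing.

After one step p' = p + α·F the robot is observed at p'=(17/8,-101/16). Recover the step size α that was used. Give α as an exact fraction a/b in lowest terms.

F_att = 1/4·(g−p) = 1/4·(6,11) = (1.5000,2.7500)
o1: d²=1 ≤ ρ²=17; F_rep = 15·(1,0)/1² = (15.0000,0.0000)
F = F_att + ΣF_rep = (16.5000,2.7500)
Δp = p'−p = (4.1250,0.6875); α = Δx/Fx = (33/8) / (33/2) = 1/4
check: Δy/Fy = (11/16) / (11/4) = 1/4 ✓

α = 1/4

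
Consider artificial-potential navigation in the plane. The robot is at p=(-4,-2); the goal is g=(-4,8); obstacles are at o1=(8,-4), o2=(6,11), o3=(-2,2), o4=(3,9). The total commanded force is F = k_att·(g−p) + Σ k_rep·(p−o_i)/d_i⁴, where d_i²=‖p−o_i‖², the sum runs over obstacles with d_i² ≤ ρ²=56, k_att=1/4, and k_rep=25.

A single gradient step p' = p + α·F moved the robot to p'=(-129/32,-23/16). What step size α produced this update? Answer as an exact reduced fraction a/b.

α = 1/4

F_att = 1/4·(g−p) = 1/4·(0,10) = (0.0000,2.5000)
o1: d²=148 > ρ²=56 → inactive
o2: d²=269 > ρ²=56 → inactive
o3: d²=20 ≤ ρ²=56; F_rep = 25·(-2,-4)/20² = (-0.1250,-0.2500)
o4: d²=170 > ρ²=56 → inactive
F = F_att + ΣF_rep = (-0.1250,2.2500)
Δp = p'−p = (-0.0312,0.5625); α = Δx/Fx = (-1/32) / (-1/8) = 1/4
check: Δy/Fy = (9/16) / (9/4) = 1/4 ✓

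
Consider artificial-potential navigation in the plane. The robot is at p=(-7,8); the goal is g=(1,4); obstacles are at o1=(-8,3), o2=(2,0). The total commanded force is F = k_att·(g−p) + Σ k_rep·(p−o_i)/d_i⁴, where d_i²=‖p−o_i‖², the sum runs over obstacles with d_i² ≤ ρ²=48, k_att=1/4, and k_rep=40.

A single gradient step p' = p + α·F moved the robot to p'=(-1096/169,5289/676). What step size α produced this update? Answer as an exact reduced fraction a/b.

α = 1/4

F_att = 1/4·(g−p) = 1/4·(8,-4) = (2.0000,-1.0000)
o1: d²=26 ≤ ρ²=48; F_rep = 40·(1,5)/26² = (0.0592,0.2959)
o2: d²=145 > ρ²=48 → inactive
F = F_att + ΣF_rep = (2.0592,-0.7041)
Δp = p'−p = (0.5148,-0.1760); α = Δx/Fx = (87/169) / (348/169) = 1/4
check: Δy/Fy = (-119/676) / (-119/169) = 1/4 ✓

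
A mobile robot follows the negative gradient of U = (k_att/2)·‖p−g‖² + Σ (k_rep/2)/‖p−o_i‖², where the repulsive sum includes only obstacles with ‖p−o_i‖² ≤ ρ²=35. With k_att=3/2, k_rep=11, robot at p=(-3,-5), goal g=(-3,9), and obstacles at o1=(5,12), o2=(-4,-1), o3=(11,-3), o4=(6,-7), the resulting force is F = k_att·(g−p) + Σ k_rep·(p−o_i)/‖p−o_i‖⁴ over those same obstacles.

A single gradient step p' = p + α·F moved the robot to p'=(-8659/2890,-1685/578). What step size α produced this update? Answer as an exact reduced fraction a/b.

F_att = 3/2·(g−p) = 3/2·(0,14) = (0.0000,21.0000)
o1: d²=353 > ρ²=35 → inactive
o2: d²=17 ≤ ρ²=35; F_rep = 11·(1,-4)/17² = (0.0381,-0.1522)
o3: d²=200 > ρ²=35 → inactive
o4: d²=85 > ρ²=35 → inactive
F = F_att + ΣF_rep = (0.0381,20.8478)
Δp = p'−p = (0.0038,2.0848); α = Δx/Fx = (11/2890) / (11/289) = 1/10
check: Δy/Fy = (1205/578) / (6025/289) = 1/10 ✓

α = 1/10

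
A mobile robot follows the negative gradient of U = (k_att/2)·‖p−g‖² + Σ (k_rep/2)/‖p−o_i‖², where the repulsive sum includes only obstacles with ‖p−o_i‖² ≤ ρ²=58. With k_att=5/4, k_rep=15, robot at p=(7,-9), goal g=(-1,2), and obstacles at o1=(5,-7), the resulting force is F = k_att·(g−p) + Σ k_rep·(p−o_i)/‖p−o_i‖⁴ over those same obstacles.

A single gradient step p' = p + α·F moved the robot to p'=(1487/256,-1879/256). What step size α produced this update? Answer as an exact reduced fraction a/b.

F_att = 5/4·(g−p) = 5/4·(-8,11) = (-10.0000,13.7500)
o1: d²=8 ≤ ρ²=58; F_rep = 15·(2,-2)/8² = (0.4688,-0.4688)
F = F_att + ΣF_rep = (-9.5312,13.2812)
Δp = p'−p = (-1.1914,1.6602); α = Δx/Fx = (-305/256) / (-305/32) = 1/8
check: Δy/Fy = (425/256) / (425/32) = 1/8 ✓

α = 1/8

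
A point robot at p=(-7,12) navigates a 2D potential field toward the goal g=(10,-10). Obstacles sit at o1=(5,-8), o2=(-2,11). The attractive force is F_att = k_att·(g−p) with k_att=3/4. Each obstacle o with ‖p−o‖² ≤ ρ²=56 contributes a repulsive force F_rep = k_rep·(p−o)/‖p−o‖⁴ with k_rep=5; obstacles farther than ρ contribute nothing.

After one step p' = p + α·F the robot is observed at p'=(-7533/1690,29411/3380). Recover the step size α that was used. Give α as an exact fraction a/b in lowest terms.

α = 1/5

F_att = 3/4·(g−p) = 3/4·(17,-22) = (12.7500,-16.5000)
o1: d²=544 > ρ²=56 → inactive
o2: d²=26 ≤ ρ²=56; F_rep = 5·(-5,1)/26² = (-0.0370,0.0074)
F = F_att + ΣF_rep = (12.7130,-16.4926)
Δp = p'−p = (2.5426,-3.2985); α = Δx/Fx = (4297/1690) / (4297/338) = 1/5
check: Δy/Fy = (-11149/3380) / (-11149/676) = 1/5 ✓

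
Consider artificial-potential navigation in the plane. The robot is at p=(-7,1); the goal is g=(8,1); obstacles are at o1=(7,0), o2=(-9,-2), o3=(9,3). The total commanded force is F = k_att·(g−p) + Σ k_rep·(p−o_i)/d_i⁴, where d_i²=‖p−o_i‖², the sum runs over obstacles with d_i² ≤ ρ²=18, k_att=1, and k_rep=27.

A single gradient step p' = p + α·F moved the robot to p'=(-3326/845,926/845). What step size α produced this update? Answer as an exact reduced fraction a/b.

α = 1/5

F_att = 1·(g−p) = 1·(15,0) = (15.0000,0.0000)
o1: d²=197 > ρ²=18 → inactive
o2: d²=13 ≤ ρ²=18; F_rep = 27·(2,3)/13² = (0.3195,0.4793)
o3: d²=260 > ρ²=18 → inactive
F = F_att + ΣF_rep = (15.3195,0.4793)
Δp = p'−p = (3.0639,0.0959); α = Δx/Fx = (2589/845) / (2589/169) = 1/5
check: Δy/Fy = (81/845) / (81/169) = 1/5 ✓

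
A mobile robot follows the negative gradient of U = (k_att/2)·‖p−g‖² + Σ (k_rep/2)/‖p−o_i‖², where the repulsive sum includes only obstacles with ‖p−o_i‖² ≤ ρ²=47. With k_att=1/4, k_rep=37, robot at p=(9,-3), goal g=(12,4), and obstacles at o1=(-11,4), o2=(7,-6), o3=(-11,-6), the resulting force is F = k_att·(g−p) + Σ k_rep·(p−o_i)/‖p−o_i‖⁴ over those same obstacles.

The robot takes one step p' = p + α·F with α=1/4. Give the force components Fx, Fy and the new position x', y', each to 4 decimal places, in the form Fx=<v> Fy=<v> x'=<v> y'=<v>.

F_att = 1/4·(g−p) = 1/4·(3,7) = (0.7500,1.7500)
o1: d²=449 > ρ²=47 → inactive
o2: d²=13 ≤ ρ²=47; F_rep = 37·(2,3)/13² = (0.4379,0.6568)
o3: d²=409 > ρ²=47 → inactive
F = F_att + ΣF_rep = (1.1879,2.4068)
p' = p + 1/4·F = (9.2970,-2.3983)

Fx=1.1879 Fy=2.4068 x'=9.2970 y'=-2.3983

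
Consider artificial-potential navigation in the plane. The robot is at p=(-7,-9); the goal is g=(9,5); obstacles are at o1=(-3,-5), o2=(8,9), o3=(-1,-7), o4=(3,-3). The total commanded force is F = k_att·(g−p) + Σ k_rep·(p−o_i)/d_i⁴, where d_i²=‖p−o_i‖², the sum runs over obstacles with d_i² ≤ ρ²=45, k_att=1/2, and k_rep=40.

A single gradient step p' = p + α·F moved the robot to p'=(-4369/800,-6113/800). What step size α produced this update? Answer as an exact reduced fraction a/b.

α = 1/5

F_att = 1/2·(g−p) = 1/2·(16,14) = (8.0000,7.0000)
o1: d²=32 ≤ ρ²=45; F_rep = 40·(-4,-4)/32² = (-0.1562,-0.1562)
o2: d²=549 > ρ²=45 → inactive
o3: d²=40 ≤ ρ²=45; F_rep = 40·(-6,-2)/40² = (-0.1500,-0.0500)
o4: d²=136 > ρ²=45 → inactive
F = F_att + ΣF_rep = (7.6937,6.7938)
Δp = p'−p = (1.5388,1.3587); α = Δx/Fx = (1231/800) / (1231/160) = 1/5
check: Δy/Fy = (1087/800) / (1087/160) = 1/5 ✓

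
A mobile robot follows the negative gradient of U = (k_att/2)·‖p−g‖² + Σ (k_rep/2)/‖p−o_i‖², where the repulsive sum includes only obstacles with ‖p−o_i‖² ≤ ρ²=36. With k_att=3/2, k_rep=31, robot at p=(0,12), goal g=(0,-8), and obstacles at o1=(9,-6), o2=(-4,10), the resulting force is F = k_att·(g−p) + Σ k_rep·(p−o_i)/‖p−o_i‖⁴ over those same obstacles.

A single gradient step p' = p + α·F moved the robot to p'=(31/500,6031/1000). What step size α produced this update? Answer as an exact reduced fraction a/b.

F_att = 3/2·(g−p) = 3/2·(0,-20) = (0.0000,-30.0000)
o1: d²=405 > ρ²=36 → inactive
o2: d²=20 ≤ ρ²=36; F_rep = 31·(4,2)/20² = (0.3100,0.1550)
F = F_att + ΣF_rep = (0.3100,-29.8450)
Δp = p'−p = (0.0620,-5.9690); α = Δx/Fx = (31/500) / (31/100) = 1/5
check: Δy/Fy = (-5969/1000) / (-5969/200) = 1/5 ✓

α = 1/5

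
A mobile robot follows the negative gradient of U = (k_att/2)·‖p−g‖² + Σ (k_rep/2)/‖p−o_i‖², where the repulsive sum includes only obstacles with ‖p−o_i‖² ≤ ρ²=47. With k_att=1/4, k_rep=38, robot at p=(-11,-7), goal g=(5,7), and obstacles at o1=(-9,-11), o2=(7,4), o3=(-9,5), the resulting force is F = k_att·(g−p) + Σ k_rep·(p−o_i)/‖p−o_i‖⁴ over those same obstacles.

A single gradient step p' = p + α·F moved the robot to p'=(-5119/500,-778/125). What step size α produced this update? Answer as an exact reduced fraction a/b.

α = 1/5

F_att = 1/4·(g−p) = 1/4·(16,14) = (4.0000,3.5000)
o1: d²=20 ≤ ρ²=47; F_rep = 38·(-2,4)/20² = (-0.1900,0.3800)
o2: d²=445 > ρ²=47 → inactive
o3: d²=148 > ρ²=47 → inactive
F = F_att + ΣF_rep = (3.8100,3.8800)
Δp = p'−p = (0.7620,0.7760); α = Δx/Fx = (381/500) / (381/100) = 1/5
check: Δy/Fy = (97/125) / (97/25) = 1/5 ✓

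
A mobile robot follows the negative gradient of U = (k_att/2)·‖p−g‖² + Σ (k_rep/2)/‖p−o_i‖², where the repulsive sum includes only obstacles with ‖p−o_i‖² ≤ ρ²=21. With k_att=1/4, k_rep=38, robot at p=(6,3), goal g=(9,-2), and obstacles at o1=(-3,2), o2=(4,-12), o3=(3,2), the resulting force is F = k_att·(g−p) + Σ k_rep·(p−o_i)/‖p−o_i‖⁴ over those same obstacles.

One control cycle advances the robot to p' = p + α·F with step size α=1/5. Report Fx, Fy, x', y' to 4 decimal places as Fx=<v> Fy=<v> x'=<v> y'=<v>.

F_att = 1/4·(g−p) = 1/4·(3,-5) = (0.7500,-1.2500)
o1: d²=82 > ρ²=21 → inactive
o2: d²=229 > ρ²=21 → inactive
o3: d²=10 ≤ ρ²=21; F_rep = 38·(3,1)/10² = (1.1400,0.3800)
F = F_att + ΣF_rep = (1.8900,-0.8700)
p' = p + 1/5·F = (6.3780,2.8260)

Fx=1.8900 Fy=-0.8700 x'=6.3780 y'=2.8260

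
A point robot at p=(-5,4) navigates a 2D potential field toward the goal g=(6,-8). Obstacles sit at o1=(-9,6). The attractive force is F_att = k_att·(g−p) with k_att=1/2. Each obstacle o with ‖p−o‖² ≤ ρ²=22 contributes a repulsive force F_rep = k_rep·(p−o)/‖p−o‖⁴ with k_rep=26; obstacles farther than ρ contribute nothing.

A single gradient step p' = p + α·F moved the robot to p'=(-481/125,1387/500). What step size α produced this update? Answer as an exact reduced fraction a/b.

F_att = 1/2·(g−p) = 1/2·(11,-12) = (5.5000,-6.0000)
o1: d²=20 ≤ ρ²=22; F_rep = 26·(4,-2)/20² = (0.2600,-0.1300)
F = F_att + ΣF_rep = (5.7600,-6.1300)
Δp = p'−p = (1.1520,-1.2260); α = Δx/Fx = (144/125) / (144/25) = 1/5
check: Δy/Fy = (-613/500) / (-613/100) = 1/5 ✓

α = 1/5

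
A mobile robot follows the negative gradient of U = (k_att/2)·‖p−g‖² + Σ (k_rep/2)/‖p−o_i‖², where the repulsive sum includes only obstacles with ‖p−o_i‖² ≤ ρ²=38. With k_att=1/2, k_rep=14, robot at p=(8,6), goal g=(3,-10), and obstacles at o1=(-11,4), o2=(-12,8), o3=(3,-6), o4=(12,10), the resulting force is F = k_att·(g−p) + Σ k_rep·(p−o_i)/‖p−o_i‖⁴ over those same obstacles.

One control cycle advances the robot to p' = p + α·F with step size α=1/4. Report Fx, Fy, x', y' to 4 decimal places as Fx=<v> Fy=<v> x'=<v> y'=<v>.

F_att = 1/2·(g−p) = 1/2·(-5,-16) = (-2.5000,-8.0000)
o1: d²=365 > ρ²=38 → inactive
o2: d²=404 > ρ²=38 → inactive
o3: d²=169 > ρ²=38 → inactive
o4: d²=32 ≤ ρ²=38; F_rep = 14·(-4,-4)/32² = (-0.0547,-0.0547)
F = F_att + ΣF_rep = (-2.5547,-8.0547)
p' = p + 1/4·F = (7.3613,3.9863)

Fx=-2.5547 Fy=-8.0547 x'=7.3613 y'=3.9863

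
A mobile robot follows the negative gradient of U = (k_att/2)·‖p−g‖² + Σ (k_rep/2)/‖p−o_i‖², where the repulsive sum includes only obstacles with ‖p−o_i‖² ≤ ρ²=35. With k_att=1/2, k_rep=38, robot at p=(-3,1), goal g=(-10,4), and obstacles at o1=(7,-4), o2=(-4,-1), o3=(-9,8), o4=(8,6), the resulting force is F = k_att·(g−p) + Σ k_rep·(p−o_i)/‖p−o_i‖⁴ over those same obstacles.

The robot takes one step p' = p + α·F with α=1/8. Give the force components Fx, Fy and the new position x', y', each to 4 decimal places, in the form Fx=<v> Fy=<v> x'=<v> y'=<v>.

Fx=-1.9800 Fy=4.5400 x'=-3.2475 y'=1.5675

F_att = 1/2·(g−p) = 1/2·(-7,3) = (-3.5000,1.5000)
o1: d²=125 > ρ²=35 → inactive
o2: d²=5 ≤ ρ²=35; F_rep = 38·(1,2)/5² = (1.5200,3.0400)
o3: d²=85 > ρ²=35 → inactive
o4: d²=146 > ρ²=35 → inactive
F = F_att + ΣF_rep = (-1.9800,4.5400)
p' = p + 1/8·F = (-3.2475,1.5675)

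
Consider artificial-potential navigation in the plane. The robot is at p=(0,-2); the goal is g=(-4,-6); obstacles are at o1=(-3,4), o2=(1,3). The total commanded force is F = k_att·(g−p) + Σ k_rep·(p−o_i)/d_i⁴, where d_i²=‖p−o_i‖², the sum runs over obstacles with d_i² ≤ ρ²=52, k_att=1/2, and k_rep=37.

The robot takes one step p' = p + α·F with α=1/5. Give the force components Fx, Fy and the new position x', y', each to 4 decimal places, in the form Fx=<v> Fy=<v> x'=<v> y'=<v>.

Fx=-1.9999 Fy=-2.3833 x'=-0.4000 y'=-2.4767

F_att = 1/2·(g−p) = 1/2·(-4,-4) = (-2.0000,-2.0000)
o1: d²=45 ≤ ρ²=52; F_rep = 37·(3,-6)/45² = (0.0548,-0.1096)
o2: d²=26 ≤ ρ²=52; F_rep = 37·(-1,-5)/26² = (-0.0547,-0.2737)
F = F_att + ΣF_rep = (-1.9999,-2.3833)
p' = p + 1/5·F = (-0.4000,-2.4767)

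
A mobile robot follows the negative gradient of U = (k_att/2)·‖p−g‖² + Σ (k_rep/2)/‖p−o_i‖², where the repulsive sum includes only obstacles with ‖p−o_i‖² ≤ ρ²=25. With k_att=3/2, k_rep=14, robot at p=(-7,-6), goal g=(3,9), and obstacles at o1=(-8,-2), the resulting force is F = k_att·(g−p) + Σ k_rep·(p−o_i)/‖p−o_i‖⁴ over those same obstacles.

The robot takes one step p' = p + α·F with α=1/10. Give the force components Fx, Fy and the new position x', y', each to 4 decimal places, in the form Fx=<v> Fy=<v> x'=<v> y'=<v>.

F_att = 3/2·(g−p) = 3/2·(10,15) = (15.0000,22.5000)
o1: d²=17 ≤ ρ²=25; F_rep = 14·(1,-4)/17² = (0.0484,-0.1938)
F = F_att + ΣF_rep = (15.0484,22.3062)
p' = p + 1/10·F = (-5.4952,-3.7694)

Fx=15.0484 Fy=22.3062 x'=-5.4952 y'=-3.7694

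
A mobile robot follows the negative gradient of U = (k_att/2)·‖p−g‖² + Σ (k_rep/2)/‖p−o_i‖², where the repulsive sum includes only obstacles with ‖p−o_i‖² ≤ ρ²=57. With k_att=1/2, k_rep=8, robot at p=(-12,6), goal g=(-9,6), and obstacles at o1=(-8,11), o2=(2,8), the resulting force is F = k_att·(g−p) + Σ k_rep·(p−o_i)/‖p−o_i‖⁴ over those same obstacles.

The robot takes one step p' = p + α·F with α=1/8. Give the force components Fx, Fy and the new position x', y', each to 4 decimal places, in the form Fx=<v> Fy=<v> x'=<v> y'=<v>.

Fx=1.4810 Fy=-0.0238 x'=-11.8149 y'=5.9970

F_att = 1/2·(g−p) = 1/2·(3,0) = (1.5000,0.0000)
o1: d²=41 ≤ ρ²=57; F_rep = 8·(-4,-5)/41² = (-0.0190,-0.0238)
o2: d²=200 > ρ²=57 → inactive
F = F_att + ΣF_rep = (1.4810,-0.0238)
p' = p + 1/8·F = (-11.8149,5.9970)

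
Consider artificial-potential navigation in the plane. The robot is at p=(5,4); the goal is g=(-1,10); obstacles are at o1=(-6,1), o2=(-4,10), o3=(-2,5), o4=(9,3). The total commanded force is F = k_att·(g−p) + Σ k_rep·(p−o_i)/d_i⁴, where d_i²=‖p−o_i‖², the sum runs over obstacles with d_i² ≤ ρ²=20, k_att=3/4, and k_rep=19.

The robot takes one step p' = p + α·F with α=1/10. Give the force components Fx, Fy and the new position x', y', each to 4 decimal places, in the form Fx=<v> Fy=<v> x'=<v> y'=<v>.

Fx=-4.7630 Fy=4.5657 x'=4.5237 y'=4.4566

F_att = 3/4·(g−p) = 3/4·(-6,6) = (-4.5000,4.5000)
o1: d²=130 > ρ²=20 → inactive
o2: d²=117 > ρ²=20 → inactive
o3: d²=50 > ρ²=20 → inactive
o4: d²=17 ≤ ρ²=20; F_rep = 19·(-4,1)/17² = (-0.2630,0.0657)
F = F_att + ΣF_rep = (-4.7630,4.5657)
p' = p + 1/10·F = (4.5237,4.4566)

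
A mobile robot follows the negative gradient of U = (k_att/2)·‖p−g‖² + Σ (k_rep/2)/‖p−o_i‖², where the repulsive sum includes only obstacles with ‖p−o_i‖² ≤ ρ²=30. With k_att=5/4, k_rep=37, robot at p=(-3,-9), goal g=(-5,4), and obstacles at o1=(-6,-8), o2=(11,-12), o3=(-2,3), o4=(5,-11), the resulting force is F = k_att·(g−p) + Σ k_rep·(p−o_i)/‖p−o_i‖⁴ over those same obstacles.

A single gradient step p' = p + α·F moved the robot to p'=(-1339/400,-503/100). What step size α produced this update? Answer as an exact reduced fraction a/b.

F_att = 5/4·(g−p) = 5/4·(-2,13) = (-2.5000,16.2500)
o1: d²=10 ≤ ρ²=30; F_rep = 37·(3,-1)/10² = (1.1100,-0.3700)
o2: d²=205 > ρ²=30 → inactive
o3: d²=145 > ρ²=30 → inactive
o4: d²=68 > ρ²=30 → inactive
F = F_att + ΣF_rep = (-1.3900,15.8800)
Δp = p'−p = (-0.3475,3.9700); α = Δx/Fx = (-139/400) / (-139/100) = 1/4
check: Δy/Fy = (397/100) / (397/25) = 1/4 ✓

α = 1/4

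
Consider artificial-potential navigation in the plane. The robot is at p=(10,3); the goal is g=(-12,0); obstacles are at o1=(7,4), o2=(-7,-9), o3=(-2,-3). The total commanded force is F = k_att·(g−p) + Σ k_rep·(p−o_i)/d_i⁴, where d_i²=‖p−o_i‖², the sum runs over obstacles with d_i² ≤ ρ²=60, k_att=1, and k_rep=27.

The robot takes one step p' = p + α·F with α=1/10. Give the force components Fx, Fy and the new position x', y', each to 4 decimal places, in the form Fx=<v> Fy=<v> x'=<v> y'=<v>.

Fx=-21.1900 Fy=-3.2700 x'=7.8810 y'=2.6730

F_att = 1·(g−p) = 1·(-22,-3) = (-22.0000,-3.0000)
o1: d²=10 ≤ ρ²=60; F_rep = 27·(3,-1)/10² = (0.8100,-0.2700)
o2: d²=433 > ρ²=60 → inactive
o3: d²=180 > ρ²=60 → inactive
F = F_att + ΣF_rep = (-21.1900,-3.2700)
p' = p + 1/10·F = (7.8810,2.6730)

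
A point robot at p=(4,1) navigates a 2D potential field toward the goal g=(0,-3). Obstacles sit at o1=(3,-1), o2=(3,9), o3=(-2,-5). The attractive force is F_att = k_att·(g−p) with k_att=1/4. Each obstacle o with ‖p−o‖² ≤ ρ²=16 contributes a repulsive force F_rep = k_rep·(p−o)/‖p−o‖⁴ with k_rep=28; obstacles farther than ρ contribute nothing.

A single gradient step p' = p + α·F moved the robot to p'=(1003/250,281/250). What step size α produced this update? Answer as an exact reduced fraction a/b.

α = 1/10

F_att = 1/4·(g−p) = 1/4·(-4,-4) = (-1.0000,-1.0000)
o1: d²=5 ≤ ρ²=16; F_rep = 28·(1,2)/5² = (1.1200,2.2400)
o2: d²=65 > ρ²=16 → inactive
o3: d²=72 > ρ²=16 → inactive
F = F_att + ΣF_rep = (0.1200,1.2400)
Δp = p'−p = (0.0120,0.1240); α = Δx/Fx = (3/250) / (3/25) = 1/10
check: Δy/Fy = (31/250) / (31/25) = 1/10 ✓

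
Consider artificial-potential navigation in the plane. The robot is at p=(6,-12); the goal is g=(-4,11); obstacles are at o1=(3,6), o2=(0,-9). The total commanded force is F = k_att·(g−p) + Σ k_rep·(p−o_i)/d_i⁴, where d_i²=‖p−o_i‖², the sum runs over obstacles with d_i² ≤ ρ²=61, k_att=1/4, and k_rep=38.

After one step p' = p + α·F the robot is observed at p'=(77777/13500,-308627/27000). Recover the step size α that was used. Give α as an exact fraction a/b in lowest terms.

α = 1/10

F_att = 1/4·(g−p) = 1/4·(-10,23) = (-2.5000,5.7500)
o1: d²=333 > ρ²=61 → inactive
o2: d²=45 ≤ ρ²=61; F_rep = 38·(6,-3)/45² = (0.1126,-0.0563)
F = F_att + ΣF_rep = (-2.3874,5.6937)
Δp = p'−p = (-0.2387,0.5694); α = Δx/Fx = (-3223/13500) / (-3223/1350) = 1/10
check: Δy/Fy = (15373/27000) / (15373/2700) = 1/10 ✓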